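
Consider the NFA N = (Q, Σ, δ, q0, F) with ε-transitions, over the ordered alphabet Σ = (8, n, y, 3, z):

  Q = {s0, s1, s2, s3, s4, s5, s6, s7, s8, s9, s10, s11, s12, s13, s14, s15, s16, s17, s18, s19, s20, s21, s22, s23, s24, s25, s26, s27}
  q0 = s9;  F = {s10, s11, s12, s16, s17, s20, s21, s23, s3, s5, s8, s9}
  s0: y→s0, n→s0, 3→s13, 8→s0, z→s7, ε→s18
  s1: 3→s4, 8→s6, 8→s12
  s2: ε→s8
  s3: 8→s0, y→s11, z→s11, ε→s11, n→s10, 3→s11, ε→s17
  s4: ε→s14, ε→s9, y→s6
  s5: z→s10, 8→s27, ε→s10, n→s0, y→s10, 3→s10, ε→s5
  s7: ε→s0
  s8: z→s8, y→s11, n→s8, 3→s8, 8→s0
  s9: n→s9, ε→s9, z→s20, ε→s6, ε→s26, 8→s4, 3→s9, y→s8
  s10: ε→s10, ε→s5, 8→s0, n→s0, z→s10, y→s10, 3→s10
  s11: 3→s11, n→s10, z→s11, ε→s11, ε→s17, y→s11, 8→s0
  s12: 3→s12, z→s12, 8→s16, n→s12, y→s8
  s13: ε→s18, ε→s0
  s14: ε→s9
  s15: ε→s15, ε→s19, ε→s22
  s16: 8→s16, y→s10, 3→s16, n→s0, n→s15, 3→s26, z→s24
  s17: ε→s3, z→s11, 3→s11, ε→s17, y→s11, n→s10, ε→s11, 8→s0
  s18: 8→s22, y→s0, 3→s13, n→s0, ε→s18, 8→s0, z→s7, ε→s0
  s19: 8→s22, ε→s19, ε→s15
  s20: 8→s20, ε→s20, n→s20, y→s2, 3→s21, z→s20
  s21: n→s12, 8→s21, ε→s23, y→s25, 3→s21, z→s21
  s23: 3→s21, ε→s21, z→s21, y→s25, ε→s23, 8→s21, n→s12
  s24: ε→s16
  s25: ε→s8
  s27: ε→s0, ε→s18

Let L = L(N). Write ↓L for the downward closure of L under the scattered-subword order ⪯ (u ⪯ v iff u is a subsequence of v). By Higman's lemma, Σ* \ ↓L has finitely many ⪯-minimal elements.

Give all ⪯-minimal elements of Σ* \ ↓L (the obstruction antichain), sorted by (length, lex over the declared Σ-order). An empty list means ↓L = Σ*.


|Q|=28, |F|=12, |δ|=115 (37 ε).
min D↑ (9 st, q0=0, F={3}): 0:8→0,n→0,y→1,3→0,z→2 1:8→3,n→1,y→4,3→1,z→1 2:8→2,n→2,y→1,3→5,z→2 3:8→3,n→3,y→3,3→3,z→3 4:8→3,n→6,y→4,3→4,z→4 5:8→5,n→7,y→1,3→5,z→5 6:8→3,n→3,y→6,3→6,z→6 7:8→8,n→7,y→1,3→7,z→7 8:8→8,n→3,y→6,3→8,z→8 (ε-aug+det+¬).
'y8': N↓-sim [27, 15, 6] end={s0,s13,s18,s22,s27,s7} ∉↓L; 2/2 deletions ∈↓L.
'yynn': |S_i|=[27, 15, 11, 8, 5] end={s0,s13,s18,s22,s7} ∉↓L; 4/4 del acc.
'z3n8n': run [27, 23, 21, 18, 13, 7] end={s0,s13,s15,s18,s19,s22,s7} rej; 5/5 del acc.
3 obstructions.

Antichain: [y8, yynn, z3n8n].


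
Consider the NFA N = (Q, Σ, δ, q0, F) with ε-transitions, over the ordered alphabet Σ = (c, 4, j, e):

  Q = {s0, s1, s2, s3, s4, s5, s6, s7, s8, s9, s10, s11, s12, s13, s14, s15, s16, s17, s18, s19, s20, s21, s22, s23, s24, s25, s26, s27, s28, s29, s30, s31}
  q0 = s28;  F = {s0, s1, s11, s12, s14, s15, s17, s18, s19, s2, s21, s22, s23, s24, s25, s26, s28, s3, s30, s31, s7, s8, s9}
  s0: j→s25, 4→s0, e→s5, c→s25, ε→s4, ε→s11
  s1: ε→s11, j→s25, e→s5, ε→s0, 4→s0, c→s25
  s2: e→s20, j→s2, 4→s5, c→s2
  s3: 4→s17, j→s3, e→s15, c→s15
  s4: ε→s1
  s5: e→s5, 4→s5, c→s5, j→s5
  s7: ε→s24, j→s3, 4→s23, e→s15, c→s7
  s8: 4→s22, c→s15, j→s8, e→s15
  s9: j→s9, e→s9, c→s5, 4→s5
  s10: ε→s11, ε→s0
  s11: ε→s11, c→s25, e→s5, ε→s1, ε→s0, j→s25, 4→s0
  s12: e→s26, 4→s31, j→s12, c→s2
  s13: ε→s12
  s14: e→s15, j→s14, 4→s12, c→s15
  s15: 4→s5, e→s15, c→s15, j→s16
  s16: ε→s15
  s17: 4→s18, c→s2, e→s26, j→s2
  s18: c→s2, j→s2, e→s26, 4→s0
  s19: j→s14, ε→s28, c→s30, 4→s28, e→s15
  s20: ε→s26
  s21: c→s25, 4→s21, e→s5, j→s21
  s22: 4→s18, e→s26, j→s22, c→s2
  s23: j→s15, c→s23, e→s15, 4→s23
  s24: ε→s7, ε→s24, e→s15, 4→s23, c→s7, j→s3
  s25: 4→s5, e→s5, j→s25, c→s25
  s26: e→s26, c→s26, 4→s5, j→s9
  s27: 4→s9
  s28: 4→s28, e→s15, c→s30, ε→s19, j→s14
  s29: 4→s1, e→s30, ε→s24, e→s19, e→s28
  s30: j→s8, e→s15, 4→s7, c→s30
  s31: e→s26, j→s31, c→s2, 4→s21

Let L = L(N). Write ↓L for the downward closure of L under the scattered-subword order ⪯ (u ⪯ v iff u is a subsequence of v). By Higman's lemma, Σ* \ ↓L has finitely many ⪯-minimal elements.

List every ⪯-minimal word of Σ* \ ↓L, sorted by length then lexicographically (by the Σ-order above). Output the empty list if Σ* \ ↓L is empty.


|Q|=32, |F|=23, |δ|=120 (19 ε).
min D↑ (20 st, q0=0, F={7}): 0:c→1,4→0,j→2,e→3 1:c→1,4→4,j→5,e→3 2:c→3,4→6,j→2,e→3 3:c→3,4→7,j→3,e→3 4:c→4,4→8,j→9,e→3 5:c→3,4→10,j→5,e→3 6:c→11,4→12,j→6,e→13 7:c→7,4→7,j→7,e→7 8:c→8,4→8,j→3,e→3 9:c→3,4→14,j→9,e→3 10:c→11,4→15,j→10,e→13 11:c→11,4→7,j→11,e→13 12:c→11,4→16,j→12,e→13 13:c→13,4→7,j→17,e→13 14:c→11,4→15,j→11,e→13 15:c→11,4→18,j→11,e→13 16:c→19,4→16,j→16,e→7 17:c→7,4→7,j→17,e→17 18:c→19,4→18,j→19,e→7 19:c→19,4→7,j→19,e→7 (ε-aug+det+¬).
'e4': N↓-sim [27, 6, 1] end={s5} ∉↓L; 2/2 del acc.
'jc4': run [27, 21, 8, 1] end={s5} rej; 3/3 deletions ∈↓L.
'c44j4': |S_i|=[27, 21, 19, 15, 8, 1] end={s5} ∉↓L; 5/5 single-dels accept.
'j444e': |S_i|=[27, 21, 16, 13, 7, 1] end={s5} rej; 5/5 deletions ∈↓L.
'j4ejc': N↓-sim [27, 21, 16, 4, 2, 1] end={s5} — reject; 5/5 deletions ∈↓L.
5 minimals (antichain).

min(Σ*\↓L) = [e4, jc4, c44j4, j444e, j4ejc].


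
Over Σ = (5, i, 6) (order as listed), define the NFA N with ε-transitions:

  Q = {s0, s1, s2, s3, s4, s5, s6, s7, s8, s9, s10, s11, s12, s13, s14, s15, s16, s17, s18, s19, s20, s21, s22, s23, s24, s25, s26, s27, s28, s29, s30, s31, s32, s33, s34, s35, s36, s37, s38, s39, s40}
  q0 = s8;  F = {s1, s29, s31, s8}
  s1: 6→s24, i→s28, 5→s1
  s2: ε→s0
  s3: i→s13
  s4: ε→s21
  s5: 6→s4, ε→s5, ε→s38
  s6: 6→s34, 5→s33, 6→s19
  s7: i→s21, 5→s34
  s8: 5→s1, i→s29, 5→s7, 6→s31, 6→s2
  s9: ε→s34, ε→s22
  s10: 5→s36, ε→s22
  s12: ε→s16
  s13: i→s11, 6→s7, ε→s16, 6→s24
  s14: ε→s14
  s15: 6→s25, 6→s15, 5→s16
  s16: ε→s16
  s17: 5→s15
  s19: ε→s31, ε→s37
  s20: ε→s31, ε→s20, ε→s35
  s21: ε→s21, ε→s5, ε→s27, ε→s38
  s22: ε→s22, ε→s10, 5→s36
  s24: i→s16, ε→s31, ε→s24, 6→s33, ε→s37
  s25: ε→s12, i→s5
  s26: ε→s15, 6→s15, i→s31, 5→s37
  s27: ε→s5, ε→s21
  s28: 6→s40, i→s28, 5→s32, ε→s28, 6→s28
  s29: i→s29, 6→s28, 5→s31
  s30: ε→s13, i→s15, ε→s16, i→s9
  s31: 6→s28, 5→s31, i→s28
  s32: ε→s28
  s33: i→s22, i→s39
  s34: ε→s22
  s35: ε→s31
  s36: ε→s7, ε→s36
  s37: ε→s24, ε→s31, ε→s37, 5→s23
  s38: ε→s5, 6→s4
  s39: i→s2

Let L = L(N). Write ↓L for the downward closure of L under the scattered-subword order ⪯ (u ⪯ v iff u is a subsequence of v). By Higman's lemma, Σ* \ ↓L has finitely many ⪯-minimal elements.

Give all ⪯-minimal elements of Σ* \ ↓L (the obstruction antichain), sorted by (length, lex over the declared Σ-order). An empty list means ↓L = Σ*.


min(Σ*\↓L) = [5i, i6, 6i, 66].

|Q|=41, |F|=4, |δ|=88 (41 ε).
min D↑ (5 st, q0=0, F={4}): 0:5→1,i→2,6→3 1:5→1,i→4,6→3 2:5→3,i→2,6→4 3:5→3,i→4,6→4 4:5→4,i→4,6→4.
'5i': N↓-sim [25, 23, 17] end={s0,s10,s16,s2,s21,s22,s27,s28,s32,s34,s36,s38,…} — reject; 2/2 deletions ∈↓L.
'i6': run [25, 19, 8] end={s21,s27,s28,s32,s38,s4,s40,s5} ∉↓L; 2/2 single-dels accept.
'6i': N↓-sim [25, 22, 17] end={s0,s10,s16,s2,s21,s22,s27,s28,s32,s34,s36,s38,…} ∉↓L; 2/2 del acc.
'66': |S_i|=[25, 22, 17] end={s0,s10,s2,s21,s22,s27,s28,s32,s33,s34,s36,s38,…} ∉↓L; 2/2 single-dels accept.
4 words, ⪯-incomp.


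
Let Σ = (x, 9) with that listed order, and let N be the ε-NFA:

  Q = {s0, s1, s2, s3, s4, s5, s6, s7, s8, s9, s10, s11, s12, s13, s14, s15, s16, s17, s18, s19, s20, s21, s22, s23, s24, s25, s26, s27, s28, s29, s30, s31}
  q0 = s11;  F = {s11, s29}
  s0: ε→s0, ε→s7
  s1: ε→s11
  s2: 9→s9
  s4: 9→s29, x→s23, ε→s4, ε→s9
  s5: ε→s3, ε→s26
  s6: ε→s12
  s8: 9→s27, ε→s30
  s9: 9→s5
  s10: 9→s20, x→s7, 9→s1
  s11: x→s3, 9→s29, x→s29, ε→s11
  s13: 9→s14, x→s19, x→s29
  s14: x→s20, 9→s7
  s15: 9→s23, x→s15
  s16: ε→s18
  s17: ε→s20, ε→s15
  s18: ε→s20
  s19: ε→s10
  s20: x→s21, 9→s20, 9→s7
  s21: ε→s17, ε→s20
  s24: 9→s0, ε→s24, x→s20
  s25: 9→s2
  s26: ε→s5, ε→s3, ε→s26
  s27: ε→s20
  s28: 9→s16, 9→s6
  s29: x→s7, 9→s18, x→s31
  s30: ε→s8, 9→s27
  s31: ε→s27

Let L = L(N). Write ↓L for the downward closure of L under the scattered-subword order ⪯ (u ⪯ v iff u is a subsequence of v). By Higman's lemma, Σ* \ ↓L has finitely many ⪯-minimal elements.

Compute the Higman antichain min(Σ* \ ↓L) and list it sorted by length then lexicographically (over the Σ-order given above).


|Q|=32, |F|=2, |δ|=54 (24 ε).
min D↑ (3 st, q0=0, F={2}): 0:x→1,9→1 1:x→2,9→2 2:x→2,9→2 (ε-aug+det+¬).
'xx': run [12, 11, 8] end={s15,s17,s20,s21,s23,s27,s31,s7} rej; 2/2 del acc.
'x9': |S_i|=[12, 11, 7] end={s15,s17,s18,s20,s21,s23,s7} — reject; 2/2 deletions ∈↓L.
'9x': N↓-sim [12, 10, 8] end={s15,s17,s20,s21,s23,s27,s31,s7} rej; 2/2 del acc.
'99': run [12, 10, 7] end={s15,s17,s18,s20,s21,s23,s7} — reject; 2/2 deletions ∈↓L.
4 words, ⪯-incomp.

Antichain: [xx, x9, 9x, 99].


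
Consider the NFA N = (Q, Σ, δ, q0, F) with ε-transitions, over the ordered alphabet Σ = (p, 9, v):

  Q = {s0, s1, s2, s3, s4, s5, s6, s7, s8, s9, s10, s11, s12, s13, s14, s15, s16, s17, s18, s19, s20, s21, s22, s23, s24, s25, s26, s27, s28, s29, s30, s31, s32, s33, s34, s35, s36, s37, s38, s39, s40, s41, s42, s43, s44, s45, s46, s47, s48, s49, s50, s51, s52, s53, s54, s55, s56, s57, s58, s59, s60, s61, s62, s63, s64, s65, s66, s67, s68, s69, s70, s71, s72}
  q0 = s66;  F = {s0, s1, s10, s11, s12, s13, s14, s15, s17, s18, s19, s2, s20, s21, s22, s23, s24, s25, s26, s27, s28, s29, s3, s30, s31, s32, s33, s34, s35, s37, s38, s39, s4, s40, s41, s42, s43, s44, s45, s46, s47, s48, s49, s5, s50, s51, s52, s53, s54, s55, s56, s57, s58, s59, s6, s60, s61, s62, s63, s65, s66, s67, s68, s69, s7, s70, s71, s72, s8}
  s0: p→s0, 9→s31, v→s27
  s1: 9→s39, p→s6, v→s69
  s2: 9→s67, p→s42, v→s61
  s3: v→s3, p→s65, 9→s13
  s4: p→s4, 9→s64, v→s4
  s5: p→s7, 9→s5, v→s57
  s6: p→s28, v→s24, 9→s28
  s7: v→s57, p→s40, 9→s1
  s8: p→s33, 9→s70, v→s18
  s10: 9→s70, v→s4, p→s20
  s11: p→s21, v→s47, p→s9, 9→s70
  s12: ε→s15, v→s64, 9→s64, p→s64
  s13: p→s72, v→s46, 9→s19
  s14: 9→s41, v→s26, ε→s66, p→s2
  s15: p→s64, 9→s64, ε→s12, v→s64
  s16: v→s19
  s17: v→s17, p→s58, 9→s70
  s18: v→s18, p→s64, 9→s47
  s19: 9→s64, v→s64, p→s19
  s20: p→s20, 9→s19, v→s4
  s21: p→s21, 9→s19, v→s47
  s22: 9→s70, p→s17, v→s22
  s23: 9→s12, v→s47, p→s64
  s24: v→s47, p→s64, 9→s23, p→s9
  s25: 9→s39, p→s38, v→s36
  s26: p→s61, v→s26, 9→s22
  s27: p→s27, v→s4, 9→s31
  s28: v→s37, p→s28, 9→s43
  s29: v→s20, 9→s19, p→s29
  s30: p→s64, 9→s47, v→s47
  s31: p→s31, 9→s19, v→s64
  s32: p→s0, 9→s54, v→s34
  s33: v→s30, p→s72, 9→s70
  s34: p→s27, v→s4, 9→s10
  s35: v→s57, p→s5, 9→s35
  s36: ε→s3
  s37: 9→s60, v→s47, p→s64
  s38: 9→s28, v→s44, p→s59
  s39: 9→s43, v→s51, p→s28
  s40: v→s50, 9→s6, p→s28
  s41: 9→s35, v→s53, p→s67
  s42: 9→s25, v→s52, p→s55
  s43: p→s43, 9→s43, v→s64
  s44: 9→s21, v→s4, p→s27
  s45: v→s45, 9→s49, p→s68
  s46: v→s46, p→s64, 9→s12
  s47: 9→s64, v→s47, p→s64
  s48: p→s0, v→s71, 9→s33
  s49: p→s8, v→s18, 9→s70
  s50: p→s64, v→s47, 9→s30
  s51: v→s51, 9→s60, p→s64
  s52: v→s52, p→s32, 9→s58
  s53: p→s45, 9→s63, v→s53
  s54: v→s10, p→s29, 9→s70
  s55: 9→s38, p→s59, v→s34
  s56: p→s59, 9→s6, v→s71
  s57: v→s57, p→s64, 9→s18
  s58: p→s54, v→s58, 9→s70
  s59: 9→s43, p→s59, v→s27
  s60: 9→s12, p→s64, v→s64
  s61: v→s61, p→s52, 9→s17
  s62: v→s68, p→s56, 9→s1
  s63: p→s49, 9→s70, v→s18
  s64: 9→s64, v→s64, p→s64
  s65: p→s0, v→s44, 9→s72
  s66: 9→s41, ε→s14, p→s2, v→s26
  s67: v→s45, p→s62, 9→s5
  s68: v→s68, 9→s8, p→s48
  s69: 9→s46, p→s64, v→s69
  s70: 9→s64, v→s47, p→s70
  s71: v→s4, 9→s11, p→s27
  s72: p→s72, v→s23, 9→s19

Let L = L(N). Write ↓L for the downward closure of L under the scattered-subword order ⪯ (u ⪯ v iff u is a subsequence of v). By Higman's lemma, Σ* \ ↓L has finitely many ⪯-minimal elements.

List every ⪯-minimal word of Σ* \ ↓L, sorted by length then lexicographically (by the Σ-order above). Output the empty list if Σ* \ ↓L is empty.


Antichain: [99vp, v999, pppp9v, pppvv9, pp999v].

|Q|=73, |F|=69, |δ|=218 (5 ε).
min D↑ (68 st, q0=0, F={32}): 0:p→1,9→2,v→3 1:p→4,9→5,v→6 2:p→5,9→7,v→8 3:p→6,9→9,v→3 4:p→10,9→11,v→12 5:p→13,9→14,v→15 6:p→12,9→16,v→6 7:p→14,9→7,v→17 8:p→15,9→18,v→8 9:p→16,9→19,v→9 10:p→20,9→21,v→22 11:p→21,9→23,v→24 12:p→25,9→26,v→12 13:p→27,9→28,v→29 14:p→30,9→14,v→17 15:p→29,9→31,v→15 16:p→26,9→19,v→16 17:p→32,9→33,v→17 18:p→31,9→19,v→33 19:p→19,9→32,v→34 20:p→20,9→35,v→36 21:p→20,9→37,v→38 22:p→36,9→39,v→40 23:p→37,9→35,v→41 24:p→42,9→43,v→24 25:p→44,9→45,v→22 26:p→45,9→19,v→26 27:p→20,9→46,v→47 28:p→46,9→23,v→48 29:p→49,9→50,v→29 30:p→51,9→28,v→17 31:p→50,9→19,v→33 32:p→32,9→32,v→32 33:p→32,9→34,v→33 34:p→32,9→32,v→34 35:p→35,9→35,v→32 36:p→36,9→52,v→40 37:p→37,9→35,v→53 38:p→36,9→54,v→40 39:p→55,9→19,v→40 40:p→40,9→32,v→40 41:p→32,9→56,v→41 42:p→44,9→57,v→38 43:p→57,9→58,v→59 44:p→44,9→52,v→36 45:p→60,9→19,v→39 46:p→37,9→37,v→61 47:p→36,9→62,v→40 48:p→32,9→59,v→48 49:p→44,9→63,v→47 50:p→63,9→19,v→33 51:p→37,9→46,v→64 52:p→52,9→58,v→32 53:p→32,9→56,v→34 54:p→54,9→58,v→34 55:p→55,9→58,v→40 56:p→32,9→65,v→32 57:p→57,9→58,v→66 58:p→58,9→32,v→32 59:p→32,9→65,v→59 60:p→60,9→58,v→55 61:p→32,9→66,v→34 62:p→54,9→19,v→34 63:p→57,9→19,v→67 64:p→32,9→67,v→34 65:p→32,9→32,v→32 66:p→32,9→65,v→34 67:p→32,9→34,v→34 (ε-aug+det+¬).
'99vp': run [72, 62, 36, 16, 2] end={s64,s9} rej; 4/4 del acc.
'v999': N↓-sim [72, 51, 29, 6, 1] end={s64} ∉↓L; 4/4 del acc.
'pppp9v': |S_i|=[72, 64, 57, 39, 21, 7, 1] end={s64} ∉↓L; 6/6 deletions ∈↓L.
'pppvv9': |S_i|=[72, 64, 57, 39, 23, 3, 1] end={s64} ∉↓L; 6/6 deletions ∈↓L.
'pp999v': run [72, 64, 57, 43, 18, 6, 1] end={s64} ∉↓L; 6/6 del acc.
5 minimals (antichain).


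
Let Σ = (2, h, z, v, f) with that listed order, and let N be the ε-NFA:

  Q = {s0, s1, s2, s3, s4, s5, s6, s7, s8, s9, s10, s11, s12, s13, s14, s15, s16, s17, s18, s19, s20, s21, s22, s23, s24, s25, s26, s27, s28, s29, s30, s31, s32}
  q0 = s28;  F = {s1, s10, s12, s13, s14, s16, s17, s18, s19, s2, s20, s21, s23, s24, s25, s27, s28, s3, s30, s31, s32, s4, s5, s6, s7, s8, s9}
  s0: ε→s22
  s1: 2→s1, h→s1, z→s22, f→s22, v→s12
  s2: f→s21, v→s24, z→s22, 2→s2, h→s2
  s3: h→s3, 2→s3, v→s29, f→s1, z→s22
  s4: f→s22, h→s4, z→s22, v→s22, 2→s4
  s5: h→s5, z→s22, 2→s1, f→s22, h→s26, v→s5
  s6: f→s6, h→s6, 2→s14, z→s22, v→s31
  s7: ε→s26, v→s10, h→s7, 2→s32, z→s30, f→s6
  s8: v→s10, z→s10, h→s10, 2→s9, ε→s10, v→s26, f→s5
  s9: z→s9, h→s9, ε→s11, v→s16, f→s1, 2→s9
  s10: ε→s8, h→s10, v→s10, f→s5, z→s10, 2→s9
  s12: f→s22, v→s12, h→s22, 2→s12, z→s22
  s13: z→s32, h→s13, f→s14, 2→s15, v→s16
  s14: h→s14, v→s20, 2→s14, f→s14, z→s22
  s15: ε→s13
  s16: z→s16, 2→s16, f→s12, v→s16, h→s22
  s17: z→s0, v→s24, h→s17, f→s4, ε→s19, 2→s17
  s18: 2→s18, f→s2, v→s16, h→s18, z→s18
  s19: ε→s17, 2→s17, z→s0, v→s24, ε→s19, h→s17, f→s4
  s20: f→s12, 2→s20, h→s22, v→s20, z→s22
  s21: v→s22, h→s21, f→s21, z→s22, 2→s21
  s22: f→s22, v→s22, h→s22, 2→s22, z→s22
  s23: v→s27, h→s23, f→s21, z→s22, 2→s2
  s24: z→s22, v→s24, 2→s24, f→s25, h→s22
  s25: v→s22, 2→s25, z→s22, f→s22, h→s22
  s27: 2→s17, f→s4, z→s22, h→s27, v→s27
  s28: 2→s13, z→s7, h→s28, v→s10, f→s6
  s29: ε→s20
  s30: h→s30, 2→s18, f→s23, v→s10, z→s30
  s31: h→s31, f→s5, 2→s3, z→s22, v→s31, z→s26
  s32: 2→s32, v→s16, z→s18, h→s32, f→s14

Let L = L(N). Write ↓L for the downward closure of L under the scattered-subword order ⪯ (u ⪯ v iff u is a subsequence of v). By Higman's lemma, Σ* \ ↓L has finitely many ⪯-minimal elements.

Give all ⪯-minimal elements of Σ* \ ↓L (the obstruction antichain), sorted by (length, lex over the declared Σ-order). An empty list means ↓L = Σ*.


|Q|=33, |F|=27, |δ|=153 (10 ε).
min D↑ (26 st, q0=0, F={11}): 0:2→1,h→0,z→2,v→3,f→4 1:2→1,h→1,z→5,v→6,f→7 2:2→5,h→2,z→8,v→3,f→4 3:2→9,h→3,z→3,v→3,f→10 4:2→7,h→4,z→11,v→12,f→4 5:2→5,h→5,z→13,v→6,f→7 6:2→6,h→11,z→6,v→6,f→14 7:2→7,h→7,z→11,v→15,f→7 8:2→13,h→8,z→8,v→3,f→16 9:2→9,h→9,z→9,v→6,f→17 10:2→17,h→10,z→11,v→10,f→11 11:2→11,h→11,z→11,v→11,f→11 12:2→18,h→12,z→11,v→12,f→10 13:2→13,h→13,z→13,v→6,f→19 14:2→14,h→11,z→11,v→14,f→11 15:2→15,h→11,z→11,v→15,f→14 16:2→19,h→16,z→11,v→20,f→21 17:2→17,h→17,z→11,v→14,f→11 18:2→18,h→18,z→11,v→15,f→17 19:2→19,h→19,z→11,v→22,f→21 20:2→23,h→20,z→11,v→20,f→24 21:2→21,h→21,z→11,v→11,f→21 22:2→22,h→11,z→11,v→22,f→25 23:2→23,h→23,z→11,v→22,f→24 24:2→24,h→24,z→11,v→11,f→11 25:2→25,h→11,z→11,v→11,f→11.
'fz': |S_i|=[33, 21, 3] end={s0,s22,s26} rej; 2/2 del acc.
'2vh': run [33, 22, 7, 1] end={s22} — reject; 3/3 del acc.
'vff': |S_i|=[33, 21, 7, 1] end={s22} ∉↓L; 3/3 single-dels accept.
'zzffv': N↓-sim [33, 30, 22, 15, 4, 1] end={s22} ∉↓L; 5/5 deletions ∈↓L.
4 obstructions.

min(Σ*\↓L) = [fz, 2vh, vff, zzffv].


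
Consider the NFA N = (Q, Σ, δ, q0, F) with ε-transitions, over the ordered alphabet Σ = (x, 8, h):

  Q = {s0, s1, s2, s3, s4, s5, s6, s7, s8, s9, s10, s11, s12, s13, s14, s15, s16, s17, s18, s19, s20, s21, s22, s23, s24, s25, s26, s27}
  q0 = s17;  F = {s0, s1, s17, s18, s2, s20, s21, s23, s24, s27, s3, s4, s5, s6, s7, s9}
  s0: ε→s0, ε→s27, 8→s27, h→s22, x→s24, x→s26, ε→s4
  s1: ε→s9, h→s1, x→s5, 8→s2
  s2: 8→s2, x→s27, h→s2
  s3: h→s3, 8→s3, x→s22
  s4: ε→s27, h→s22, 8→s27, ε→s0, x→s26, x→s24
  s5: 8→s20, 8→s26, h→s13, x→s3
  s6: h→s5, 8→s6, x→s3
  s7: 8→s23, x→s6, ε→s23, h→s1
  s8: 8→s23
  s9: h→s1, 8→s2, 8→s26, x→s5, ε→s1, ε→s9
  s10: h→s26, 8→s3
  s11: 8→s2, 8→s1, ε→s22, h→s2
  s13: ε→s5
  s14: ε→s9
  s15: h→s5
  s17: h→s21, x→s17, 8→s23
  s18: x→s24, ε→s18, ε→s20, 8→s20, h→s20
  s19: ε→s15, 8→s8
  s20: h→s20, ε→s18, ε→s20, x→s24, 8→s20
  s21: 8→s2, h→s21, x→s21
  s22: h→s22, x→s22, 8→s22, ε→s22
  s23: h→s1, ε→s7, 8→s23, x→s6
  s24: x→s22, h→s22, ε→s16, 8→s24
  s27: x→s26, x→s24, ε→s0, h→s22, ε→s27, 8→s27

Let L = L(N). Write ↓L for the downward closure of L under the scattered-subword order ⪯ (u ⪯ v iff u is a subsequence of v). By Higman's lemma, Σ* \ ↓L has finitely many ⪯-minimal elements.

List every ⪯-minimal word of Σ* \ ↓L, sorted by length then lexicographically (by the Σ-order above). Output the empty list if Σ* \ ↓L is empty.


A = [8xxx, h8xh].

|Q|=28, |F|=16, |δ|=86 (22 ε).
min D↑ (12 st, q0=0, F={9}): 0:x→0,8→1,h→2 1:x→3,8→1,h→4 2:x→2,8→5,h→2 3:x→6,8→3,h→7 4:x→7,8→5,h→4 5:x→8,8→5,h→5 6:x→9,8→6,h→6 7:x→6,8→10,h→7 8:x→11,8→8,h→9 9:x→9,8→9,h→9 10:x→11,8→10,h→10 11:x→9,8→11,h→9 [Hopcroft].
'8xxx': N↓-sim [20, 18, 13, 5, 1] end={s22} — reject; 4/4 del acc.
'h8xh': run [20, 16, 11, 7, 1] end={s22} rej; 4/4 single-dels accept.
2 words, ⪯-incomp.


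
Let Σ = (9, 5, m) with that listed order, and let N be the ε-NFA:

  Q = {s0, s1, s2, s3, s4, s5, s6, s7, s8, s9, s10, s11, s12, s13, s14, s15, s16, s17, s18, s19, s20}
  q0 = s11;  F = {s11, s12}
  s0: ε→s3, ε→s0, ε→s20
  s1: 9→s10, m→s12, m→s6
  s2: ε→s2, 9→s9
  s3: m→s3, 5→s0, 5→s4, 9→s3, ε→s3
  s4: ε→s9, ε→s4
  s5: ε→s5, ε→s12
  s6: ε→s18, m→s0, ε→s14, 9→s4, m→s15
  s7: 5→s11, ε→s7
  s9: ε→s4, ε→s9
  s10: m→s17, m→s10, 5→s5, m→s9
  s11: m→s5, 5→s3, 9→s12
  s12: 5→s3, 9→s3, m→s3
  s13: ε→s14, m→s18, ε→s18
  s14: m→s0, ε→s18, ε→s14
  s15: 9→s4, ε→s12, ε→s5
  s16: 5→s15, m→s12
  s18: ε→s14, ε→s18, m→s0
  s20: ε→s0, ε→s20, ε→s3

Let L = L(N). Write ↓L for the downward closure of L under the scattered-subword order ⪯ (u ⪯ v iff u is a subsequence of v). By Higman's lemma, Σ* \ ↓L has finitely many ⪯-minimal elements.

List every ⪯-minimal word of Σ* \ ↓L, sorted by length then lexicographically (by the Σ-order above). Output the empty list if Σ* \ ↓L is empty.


min(Σ*\↓L) = [5, 99, 9m, m9, mm].

|Q|=21, |F|=2, |δ|=53 (25 ε).
min D↑ (3 st, q0=0, F={2}): 0:9→1,5→2,m→1 1:9→2,5→2,m→2 2:9→2,5→2,m→2 [Hopcroft].
'5': |S_i|=[8, 5] end={s0,s20,s3,s4,s9} — reject; 1/1 del acc.
'99': N↓-sim [8, 6, 5] end={s0,s20,s3,s4,s9} ∉↓L; 2/2 del acc.
'9m': |S_i|=[8, 6, 5] end={s0,s20,s3,s4,s9} rej; 2/2 deletions ∈↓L.
'm9': N↓-sim [8, 7, 5] end={s0,s20,s3,s4,s9} ∉↓L; 2/2 del acc.
'mm': run [8, 7, 5] end={s0,s20,s3,s4,s9} ∉↓L; 2/2 single-dels accept.
5 minimals (antichain).


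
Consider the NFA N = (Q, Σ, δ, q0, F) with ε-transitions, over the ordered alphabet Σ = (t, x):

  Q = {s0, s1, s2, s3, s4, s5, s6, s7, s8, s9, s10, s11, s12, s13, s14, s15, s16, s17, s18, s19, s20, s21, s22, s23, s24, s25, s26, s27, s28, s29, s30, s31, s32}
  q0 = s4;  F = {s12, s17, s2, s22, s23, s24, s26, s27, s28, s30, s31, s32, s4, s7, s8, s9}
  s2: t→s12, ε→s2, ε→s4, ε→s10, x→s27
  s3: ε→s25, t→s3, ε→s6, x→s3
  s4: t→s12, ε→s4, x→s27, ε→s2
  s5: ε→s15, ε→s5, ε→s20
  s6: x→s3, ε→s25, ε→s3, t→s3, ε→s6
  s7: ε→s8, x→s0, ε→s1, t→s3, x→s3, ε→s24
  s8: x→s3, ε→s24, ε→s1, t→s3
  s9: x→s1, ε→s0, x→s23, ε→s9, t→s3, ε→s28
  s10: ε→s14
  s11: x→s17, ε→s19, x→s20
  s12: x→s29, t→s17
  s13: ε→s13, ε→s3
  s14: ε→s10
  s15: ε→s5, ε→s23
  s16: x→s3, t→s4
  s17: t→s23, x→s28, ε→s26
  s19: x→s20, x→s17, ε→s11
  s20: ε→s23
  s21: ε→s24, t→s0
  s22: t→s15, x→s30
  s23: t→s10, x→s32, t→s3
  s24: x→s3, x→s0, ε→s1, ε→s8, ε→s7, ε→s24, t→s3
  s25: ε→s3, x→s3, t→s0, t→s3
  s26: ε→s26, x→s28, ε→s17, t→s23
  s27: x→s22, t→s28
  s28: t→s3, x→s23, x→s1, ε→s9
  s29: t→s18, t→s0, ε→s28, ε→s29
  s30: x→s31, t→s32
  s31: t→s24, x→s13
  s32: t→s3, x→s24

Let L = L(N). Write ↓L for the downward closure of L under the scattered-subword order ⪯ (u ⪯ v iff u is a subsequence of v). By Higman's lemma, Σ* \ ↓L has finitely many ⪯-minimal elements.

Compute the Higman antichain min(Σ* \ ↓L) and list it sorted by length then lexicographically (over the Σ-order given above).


|Q|=33, |F|=16, |δ|=95 (42 ε).
min D↑ (12 st, q0=0, F={7}): 0:t→1,x→2 1:t→3,x→4 2:t→4,x→5 3:t→6,x→4 4:t→7,x→6 5:t→6,x→8 6:t→7,x→9 7:t→7,x→7 8:t→9,x→10 9:t→7,x→11 10:t→11,x→7 11:t→7,x→7 (ε-aug+det+¬).
'txt': |S_i|=[29, 22, 16, 7] end={s0,s10,s14,s18,s25,s3,s6} rej; 3/3 del acc.
'xtt': N↓-sim [29, 24, 18, 6] end={s0,s10,s14,s25,s3,s6} — reject; 3/3 del acc.
'tttt': N↓-sim [29, 22, 17, 12, 6] end={s0,s10,s14,s25,s3,s6} — reject; 4/4 del acc.
'xxxxx': |S_i|=[29, 24, 19, 12, 10, 5] end={s0,s13,s25,s3,s6} ∉↓L; 5/5 del acc.
'tttxxx': run [29, 22, 17, 12, 9, 8, 4] end={s0,s25,s3,s6} rej; 6/6 deletions ∈↓L.
5 words, ⪯-incomp.

Antichain: [txt, xtt, tttt, xxxxx, tttxxx].


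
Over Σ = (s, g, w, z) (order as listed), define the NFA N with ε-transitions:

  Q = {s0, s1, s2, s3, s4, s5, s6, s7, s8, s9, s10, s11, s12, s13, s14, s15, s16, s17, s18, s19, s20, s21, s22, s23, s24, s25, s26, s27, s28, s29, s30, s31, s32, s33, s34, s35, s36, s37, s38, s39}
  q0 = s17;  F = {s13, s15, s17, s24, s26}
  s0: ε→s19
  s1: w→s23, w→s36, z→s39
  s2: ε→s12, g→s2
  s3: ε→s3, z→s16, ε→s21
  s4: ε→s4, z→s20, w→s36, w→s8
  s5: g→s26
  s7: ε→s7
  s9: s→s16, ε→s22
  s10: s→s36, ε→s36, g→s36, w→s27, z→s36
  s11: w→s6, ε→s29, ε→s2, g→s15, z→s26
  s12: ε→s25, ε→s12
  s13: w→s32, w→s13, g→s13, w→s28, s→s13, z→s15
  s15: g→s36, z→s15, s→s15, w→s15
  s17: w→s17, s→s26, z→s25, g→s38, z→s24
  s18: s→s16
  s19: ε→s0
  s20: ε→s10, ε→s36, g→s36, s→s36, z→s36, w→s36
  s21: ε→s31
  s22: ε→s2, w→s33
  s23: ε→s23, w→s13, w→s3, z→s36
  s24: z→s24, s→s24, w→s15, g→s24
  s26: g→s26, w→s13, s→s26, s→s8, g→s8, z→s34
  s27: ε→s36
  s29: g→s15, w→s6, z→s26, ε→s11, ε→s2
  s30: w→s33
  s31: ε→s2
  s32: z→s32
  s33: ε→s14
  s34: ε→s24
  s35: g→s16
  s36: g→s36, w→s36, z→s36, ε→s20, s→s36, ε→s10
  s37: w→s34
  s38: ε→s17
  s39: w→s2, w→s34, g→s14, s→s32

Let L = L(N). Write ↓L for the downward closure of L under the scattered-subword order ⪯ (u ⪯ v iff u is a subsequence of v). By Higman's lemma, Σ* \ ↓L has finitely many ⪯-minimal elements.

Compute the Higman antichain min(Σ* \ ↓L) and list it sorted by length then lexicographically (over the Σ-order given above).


A = [zwg, swzg].

|Q|=40, |F|=5, |δ|=93 (27 ε).
min D↑ (6 st, q0=0, F={5}): 0:s→1,g→0,w→0,z→2 1:s→1,g→1,w→3,z→2 2:s→2,g→2,w→4,z→2 3:s→3,g→3,w→3,z→4 4:s→4,g→5,w→4,z→4 5:s→5,g→5,w→5,z→5 (ε-aug+det+¬).
'zwg': |S_i|=[15, 9, 5, 4] end={s10,s20,s27,s36} rej; 3/3 deletions ∈↓L.
'swzg': N↓-sim [15, 12, 8, 6, 4] end={s10,s20,s27,s36} rej; 4/4 deletions ∈↓L.
2 words, ⪯-incomp.


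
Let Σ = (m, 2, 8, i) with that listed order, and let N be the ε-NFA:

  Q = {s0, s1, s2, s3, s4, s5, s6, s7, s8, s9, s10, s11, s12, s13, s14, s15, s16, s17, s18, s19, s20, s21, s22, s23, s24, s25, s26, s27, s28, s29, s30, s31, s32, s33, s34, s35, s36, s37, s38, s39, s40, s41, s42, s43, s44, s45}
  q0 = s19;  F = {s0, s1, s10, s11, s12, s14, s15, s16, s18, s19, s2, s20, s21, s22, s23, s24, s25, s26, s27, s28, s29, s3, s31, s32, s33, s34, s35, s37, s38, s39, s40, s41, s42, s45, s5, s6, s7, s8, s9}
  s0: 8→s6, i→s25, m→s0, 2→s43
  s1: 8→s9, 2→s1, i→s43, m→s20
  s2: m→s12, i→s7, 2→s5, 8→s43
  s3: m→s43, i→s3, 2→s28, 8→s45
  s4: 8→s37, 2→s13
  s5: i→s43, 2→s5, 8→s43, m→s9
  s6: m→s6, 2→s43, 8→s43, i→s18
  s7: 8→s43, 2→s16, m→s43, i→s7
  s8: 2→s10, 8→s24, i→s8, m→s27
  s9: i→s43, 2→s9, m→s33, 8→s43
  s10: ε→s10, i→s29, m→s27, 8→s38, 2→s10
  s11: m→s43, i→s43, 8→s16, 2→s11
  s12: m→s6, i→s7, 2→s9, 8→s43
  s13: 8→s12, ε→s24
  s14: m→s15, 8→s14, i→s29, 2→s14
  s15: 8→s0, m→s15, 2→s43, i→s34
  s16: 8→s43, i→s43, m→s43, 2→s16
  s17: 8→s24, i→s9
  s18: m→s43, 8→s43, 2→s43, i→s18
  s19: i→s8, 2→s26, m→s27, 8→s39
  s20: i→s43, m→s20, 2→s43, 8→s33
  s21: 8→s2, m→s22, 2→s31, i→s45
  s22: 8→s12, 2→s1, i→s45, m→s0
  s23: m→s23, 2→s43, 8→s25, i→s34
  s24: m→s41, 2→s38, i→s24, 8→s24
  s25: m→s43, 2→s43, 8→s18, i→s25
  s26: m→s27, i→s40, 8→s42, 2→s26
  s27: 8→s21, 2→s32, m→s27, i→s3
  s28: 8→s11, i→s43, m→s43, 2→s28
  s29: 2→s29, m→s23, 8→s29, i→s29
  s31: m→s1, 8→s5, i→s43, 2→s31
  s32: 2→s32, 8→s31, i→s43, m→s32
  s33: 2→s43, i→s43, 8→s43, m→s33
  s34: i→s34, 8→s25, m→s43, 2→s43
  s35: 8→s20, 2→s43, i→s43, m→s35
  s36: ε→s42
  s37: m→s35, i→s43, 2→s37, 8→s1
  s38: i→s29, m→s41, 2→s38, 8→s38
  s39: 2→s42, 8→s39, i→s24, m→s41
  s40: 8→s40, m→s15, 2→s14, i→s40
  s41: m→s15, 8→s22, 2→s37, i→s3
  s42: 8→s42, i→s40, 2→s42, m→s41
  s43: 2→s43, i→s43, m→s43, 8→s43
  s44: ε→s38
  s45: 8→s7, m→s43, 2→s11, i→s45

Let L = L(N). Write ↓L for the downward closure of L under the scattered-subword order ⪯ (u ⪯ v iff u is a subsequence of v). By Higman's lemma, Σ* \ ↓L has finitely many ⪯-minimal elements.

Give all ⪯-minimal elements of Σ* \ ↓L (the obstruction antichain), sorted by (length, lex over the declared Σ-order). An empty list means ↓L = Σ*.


min(Σ*\↓L) = [m2i, mim, m888, 2im2, 8mm2, i2im8m].

|Q|=46, |F|=39, |δ|=169 (4 ε).
min D↑ (40 st, q0=0, F={14}): 0:m→1,2→2,8→3,i→4 1:m→1,2→5,8→6,i→7 2:m→1,2→2,8→8,i→9 3:m→10,2→8,8→3,i→11 4:m→1,2→12,8→11,i→4 5:m→5,2→5,8→13,i→14 6:m→15,2→13,8→16,i→17 7:m→14,2→18,8→17,i→7 8:m→10,2→8,8→8,i→9 9:m→19,2→20,8→9,i→9 10:m→19,2→21,8→15,i→7 11:m→10,2→22,8→11,i→11 12:m→1,2→12,8→22,i→23 13:m→24,2→13,8→25,i→14 14:m→14,2→14,8→14,i→14 15:m→26,2→24,8→27,i→17 16:m→27,2→25,8→14,i→28 17:m→14,2→29,8→28,i→17 18:m→14,2→18,8→29,i→14 19:m→19,2→14,8→26,i→30 20:m→19,2→20,8→20,i→23 21:m→31,2→21,8→24,i→14 22:m→10,2→22,8→22,i→23 23:m→32,2→23,8→23,i→23 24:m→33,2→24,8→34,i→14 25:m→34,2→25,8→14,i→14 26:m→26,2→14,8→35,i→36 27:m→35,2→34,8→14,i→28 28:m→14,2→37,8→14,i→28 29:m→14,2→29,8→37,i→14 30:m→14,2→14,8→36,i→30 31:m→31,2→14,8→33,i→14 32:m→32,2→14,8→36,i→30 33:m→33,2→14,8→38,i→14 34:m→38,2→34,8→14,i→14 35:m→35,2→14,8→14,i→39 36:m→14,2→14,8→39,i→36 37:m→14,2→37,8→14,i→14 38:m→38,2→14,8→14,i→14 39:m→14,2→14,8→14,i→39.
'm2i': run [40, 29, 13, 1] end={s43} rej; 3/3 single-dels accept.
'mim': N↓-sim [40, 29, 10, 1] end={s43} rej; 3/3 del acc.
'm888': |S_i|=[40, 29, 19, 10, 1] end={s43} rej; 4/4 single-dels accept.
'2im2': N↓-sim [40, 36, 17, 8, 1] end={s43} — reject; 4/4 deletions ∈↓L.
'8mm2': |S_i|=[40, 34, 23, 11, 1] end={s43} ∉↓L; 4/4 single-dels accept.
'i2im8m': |S_i|=[40, 36, 33, 12, 5, 3, 1] end={s43} ∉↓L; 6/6 deletions ∈↓L.
6 obstructions.


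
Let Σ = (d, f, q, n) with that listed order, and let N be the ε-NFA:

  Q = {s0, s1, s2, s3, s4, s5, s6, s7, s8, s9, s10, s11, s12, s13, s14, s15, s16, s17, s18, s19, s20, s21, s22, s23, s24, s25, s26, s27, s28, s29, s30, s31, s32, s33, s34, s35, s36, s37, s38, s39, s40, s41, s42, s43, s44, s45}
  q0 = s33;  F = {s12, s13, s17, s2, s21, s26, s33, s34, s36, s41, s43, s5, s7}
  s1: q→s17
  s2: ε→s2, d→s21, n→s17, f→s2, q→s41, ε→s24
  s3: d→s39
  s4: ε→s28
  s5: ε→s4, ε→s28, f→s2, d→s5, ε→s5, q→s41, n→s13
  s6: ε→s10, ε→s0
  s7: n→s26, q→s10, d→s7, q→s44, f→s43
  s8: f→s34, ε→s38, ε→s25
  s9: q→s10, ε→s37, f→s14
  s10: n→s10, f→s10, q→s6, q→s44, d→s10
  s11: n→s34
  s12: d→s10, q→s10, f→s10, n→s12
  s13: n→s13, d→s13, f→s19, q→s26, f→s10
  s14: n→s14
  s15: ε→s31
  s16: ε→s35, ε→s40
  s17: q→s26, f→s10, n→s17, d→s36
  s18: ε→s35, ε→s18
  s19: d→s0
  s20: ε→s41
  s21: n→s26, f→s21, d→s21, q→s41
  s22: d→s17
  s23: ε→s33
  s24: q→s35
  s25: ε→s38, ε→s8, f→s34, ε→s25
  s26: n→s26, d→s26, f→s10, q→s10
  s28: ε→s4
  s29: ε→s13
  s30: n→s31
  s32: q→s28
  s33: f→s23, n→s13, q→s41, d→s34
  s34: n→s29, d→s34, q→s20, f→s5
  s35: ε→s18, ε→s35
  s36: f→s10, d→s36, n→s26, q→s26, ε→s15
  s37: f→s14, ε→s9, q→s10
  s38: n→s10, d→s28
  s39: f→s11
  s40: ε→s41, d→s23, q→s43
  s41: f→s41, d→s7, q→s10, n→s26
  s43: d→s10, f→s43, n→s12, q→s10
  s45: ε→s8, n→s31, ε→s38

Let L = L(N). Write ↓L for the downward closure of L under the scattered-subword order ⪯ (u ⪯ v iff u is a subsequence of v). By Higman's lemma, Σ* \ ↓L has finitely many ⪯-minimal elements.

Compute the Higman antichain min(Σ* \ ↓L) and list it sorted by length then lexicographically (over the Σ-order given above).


|Q|=46, |F|=13, |δ|=110 (30 ε).
min D↑ (14 st, q0=0, F={6}): 0:d→1,f→0,q→2,n→3 1:d→1,f→4,q→2,n→3 2:d→5,f→2,q→6,n→7 3:d→3,f→6,q→7,n→3 4:d→4,f→8,q→2,n→3 5:d→5,f→9,q→6,n→7 6:d→6,f→6,q→6,n→6 7:d→7,f→6,q→6,n→7 8:d→10,f→8,q→2,n→11 9:d→6,f→9,q→6,n→12 10:d→10,f→10,q→2,n→7 11:d→13,f→6,q→7,n→11 12:d→6,f→6,q→6,n→12 13:d→13,f→6,q→7,n→7 [Hopcroft].
'qq': |S_i|=[28, 12, 4] end={s0,s10,s44,s6} — reject; 2/2 deletions ∈↓L.
'nf': run [28, 13, 5] end={s0,s10,s19,s44,s6} — reject; 2/2 del acc.
'qdfd': run [28, 12, 8, 6, 4] end={s0,s10,s44,s6} — reject; 4/4 single-dels accept.
'dffdnq': run [28, 26, 23, 19, 13, 6, 4] end={s0,s10,s44,s6} ∉↓L; 6/6 single-dels accept.
4 obstructions.

A = [qq, nf, qdfd, dffdnq].


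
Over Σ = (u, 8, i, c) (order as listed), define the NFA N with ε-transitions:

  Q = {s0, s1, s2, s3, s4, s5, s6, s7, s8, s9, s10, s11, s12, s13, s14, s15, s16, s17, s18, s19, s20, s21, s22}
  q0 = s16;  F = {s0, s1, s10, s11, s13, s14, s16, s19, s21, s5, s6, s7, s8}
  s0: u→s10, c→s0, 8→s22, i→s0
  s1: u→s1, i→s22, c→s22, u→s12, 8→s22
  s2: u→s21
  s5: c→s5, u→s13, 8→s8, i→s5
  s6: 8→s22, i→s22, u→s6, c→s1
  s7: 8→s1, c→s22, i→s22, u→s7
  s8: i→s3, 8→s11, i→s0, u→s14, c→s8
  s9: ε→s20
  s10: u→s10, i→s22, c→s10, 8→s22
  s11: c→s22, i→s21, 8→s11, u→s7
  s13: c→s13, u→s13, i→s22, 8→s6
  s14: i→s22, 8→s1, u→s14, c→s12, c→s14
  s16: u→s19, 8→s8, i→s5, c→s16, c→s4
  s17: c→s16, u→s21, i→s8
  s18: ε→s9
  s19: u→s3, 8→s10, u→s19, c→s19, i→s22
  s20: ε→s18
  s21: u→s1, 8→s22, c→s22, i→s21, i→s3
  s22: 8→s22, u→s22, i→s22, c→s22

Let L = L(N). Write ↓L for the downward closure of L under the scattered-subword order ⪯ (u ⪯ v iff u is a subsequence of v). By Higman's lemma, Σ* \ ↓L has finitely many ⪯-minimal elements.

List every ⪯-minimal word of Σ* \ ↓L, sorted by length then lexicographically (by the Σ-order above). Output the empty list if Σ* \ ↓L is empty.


|Q|=23, |F|=13, |δ|=69 (3 ε).
min D↑ (14 st, q0=0, F={5}): 0:u→1,8→2,i→3,c→0 1:u→1,8→4,i→5,c→1 2:u→6,8→7,i→8,c→2 3:u→9,8→2,i→3,c→3 4:u→4,8→5,i→5,c→4 5:u→5,8→5,i→5,c→5 6:u→6,8→10,i→5,c→6 7:u→11,8→7,i→12,c→5 8:u→4,8→5,i→8,c→8 9:u→9,8→13,i→5,c→9 10:u→10,8→5,i→5,c→5 11:u→11,8→10,i→5,c→5 12:u→10,8→5,i→12,c→5 13:u→13,8→5,i→5,c→10 [Hopcroft].
'ui': run [17, 10, 1] end={s22} ∉↓L; 2/2 deletions ∈↓L.
'u88': N↓-sim [17, 10, 5, 1] end={s22} rej; 3/3 deletions ∈↓L.
'88c': |S_i|=[17, 12, 7, 1] end={s22} ∉↓L; 3/3 deletions ∈↓L.
'8i8': |S_i|=[17, 12, 7, 1] end={s22} rej; 3/3 del acc.
'iu8cc': |S_i|=[17, 14, 8, 4, 3, 1] end={s22} — reject; 5/5 deletions ∈↓L.
5 minimals (antichain).

Antichain: [ui, u88, 88c, 8i8, iu8cc].


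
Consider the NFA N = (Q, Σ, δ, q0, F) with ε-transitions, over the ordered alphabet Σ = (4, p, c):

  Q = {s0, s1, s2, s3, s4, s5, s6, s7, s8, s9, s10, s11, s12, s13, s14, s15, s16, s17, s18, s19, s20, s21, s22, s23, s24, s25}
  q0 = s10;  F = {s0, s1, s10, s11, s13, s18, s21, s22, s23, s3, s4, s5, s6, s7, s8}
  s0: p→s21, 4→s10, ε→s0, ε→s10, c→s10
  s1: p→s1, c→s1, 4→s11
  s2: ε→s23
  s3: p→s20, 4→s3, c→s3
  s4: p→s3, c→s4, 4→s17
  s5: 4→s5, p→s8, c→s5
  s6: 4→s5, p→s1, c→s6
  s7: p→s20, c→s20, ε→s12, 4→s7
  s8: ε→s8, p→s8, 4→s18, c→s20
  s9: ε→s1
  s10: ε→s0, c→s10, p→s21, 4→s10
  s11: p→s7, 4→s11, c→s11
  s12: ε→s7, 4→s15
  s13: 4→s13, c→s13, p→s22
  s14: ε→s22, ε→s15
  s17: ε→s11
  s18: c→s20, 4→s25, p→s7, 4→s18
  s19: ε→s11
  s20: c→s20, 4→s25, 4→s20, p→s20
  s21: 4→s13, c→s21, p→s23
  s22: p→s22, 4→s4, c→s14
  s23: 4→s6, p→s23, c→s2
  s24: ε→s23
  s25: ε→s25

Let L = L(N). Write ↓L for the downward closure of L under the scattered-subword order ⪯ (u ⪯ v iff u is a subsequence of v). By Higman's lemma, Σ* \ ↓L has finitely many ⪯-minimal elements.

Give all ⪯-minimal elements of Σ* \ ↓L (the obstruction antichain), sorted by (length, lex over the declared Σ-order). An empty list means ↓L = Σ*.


A = [p4p4pp, pp44pc].

|Q|=26, |F|=15, |δ|=65 (14 ε).
min D↑ (15 st, q0=0, F={13}): 0:4→0,p→1,c→0 1:4→2,p→3,c→1 2:4→2,p→4,c→2 3:4→5,p→3,c→3 4:4→6,p→4,c→4 5:4→7,p→8,c→5 6:4→9,p→10,c→6 7:4→7,p→11,c→7 8:4→9,p→8,c→8 9:4→9,p→12,c→9 10:4→10,p→13,c→10 11:4→14,p→11,c→13 12:4→12,p→13,c→13 13:4→13,p→13,c→13 14:4→14,p→12,c→13 (ε-aug+det+¬).
'p4p4pp': |S_i|=[22, 20, 17, 14, 10, 6, 2] end={s20,s25} rej; 6/6 deletions ∈↓L.
'pp44pc': N↓-sim [22, 20, 18, 14, 11, 7, 2] end={s20,s25} ∉↓L; 6/6 single-dels accept.
2 minimals (antichain).


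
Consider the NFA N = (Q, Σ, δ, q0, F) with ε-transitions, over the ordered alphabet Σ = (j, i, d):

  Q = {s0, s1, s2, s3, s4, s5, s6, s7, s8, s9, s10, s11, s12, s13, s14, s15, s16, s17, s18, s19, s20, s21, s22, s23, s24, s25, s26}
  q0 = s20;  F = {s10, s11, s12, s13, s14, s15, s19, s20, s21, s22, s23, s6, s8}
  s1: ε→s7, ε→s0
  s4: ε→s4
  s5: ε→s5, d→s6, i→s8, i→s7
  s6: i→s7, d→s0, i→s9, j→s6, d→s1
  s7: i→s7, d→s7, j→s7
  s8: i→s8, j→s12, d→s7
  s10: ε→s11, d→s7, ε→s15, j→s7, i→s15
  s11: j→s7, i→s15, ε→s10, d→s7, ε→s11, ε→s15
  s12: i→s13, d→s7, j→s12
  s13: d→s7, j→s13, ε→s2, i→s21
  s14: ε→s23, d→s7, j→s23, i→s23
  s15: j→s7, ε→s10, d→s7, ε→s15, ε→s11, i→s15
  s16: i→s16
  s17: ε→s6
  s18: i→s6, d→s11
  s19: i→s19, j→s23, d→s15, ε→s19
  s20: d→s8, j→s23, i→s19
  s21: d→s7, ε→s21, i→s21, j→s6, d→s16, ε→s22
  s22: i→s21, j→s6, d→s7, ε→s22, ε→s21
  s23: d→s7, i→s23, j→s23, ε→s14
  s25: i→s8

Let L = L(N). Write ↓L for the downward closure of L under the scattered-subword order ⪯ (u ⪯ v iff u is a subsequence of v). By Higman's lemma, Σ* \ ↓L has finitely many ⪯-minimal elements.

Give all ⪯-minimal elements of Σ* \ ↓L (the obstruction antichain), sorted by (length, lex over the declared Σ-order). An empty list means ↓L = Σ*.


|Q|=27, |F|=13, |δ|=73 (21 ε).
min D↑ (10 st, q0=0, F={4}): 0:j→1,i→2,d→3 1:j→1,i→1,d→4 2:j→1,i→2,d→5 3:j→6,i→3,d→4 4:j→4,i→4,d→4 5:j→4,i→5,d→4 6:j→6,i→7,d→4 7:j→7,i→8,d→4 8:j→9,i→8,d→4 9:j→9,i→4,d→4 [Hopcroft].
'jd': |S_i|=[19, 13, 4] end={s0,s1,s16,s7} ∉↓L; 2/2 single-dels accept.
'dd': N↓-sim [19, 15, 4] end={s0,s1,s16,s7} ∉↓L; 2/2 single-dels accept.
'idj': N↓-sim [19, 18, 7, 1] end={s7} rej; 3/3 single-dels accept.
'djiiji': |S_i|=[19, 15, 11, 10, 8, 5, 2] end={s7,s9} — reject; 6/6 del acc.
4 minimals (antichain).

min(Σ*\↓L) = [jd, dd, idj, djiiji].
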